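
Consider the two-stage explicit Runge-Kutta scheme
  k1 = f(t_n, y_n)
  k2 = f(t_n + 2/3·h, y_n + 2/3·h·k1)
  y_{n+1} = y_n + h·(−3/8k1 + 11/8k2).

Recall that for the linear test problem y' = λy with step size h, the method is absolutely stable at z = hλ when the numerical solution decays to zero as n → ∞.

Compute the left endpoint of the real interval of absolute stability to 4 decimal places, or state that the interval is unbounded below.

Set f=λy, z=hλ:
  k1=λy_n ⇒ h·k1=z·y_n;  k2=λ(1+2/3z)y_n ⇒ h·k2=z(1+2/3z)y_n
  y_{n+1}/y_n = 1 − 3/8z + 11/8z(1+2/3z) = 1 + z + 11/12z²
  R(z) = 1 + z + 11/12z².

Solve |R(x)|<1 on ℝ⁻.
x=-1.39: |R|=1.3811
R=1: x+11/12x²=0 ⇒ x=−12/11=-1.0909; min R=1−1/(4·11/12)=0.7273>−1
Confirm numerically:
  x=-0.715: |R|=0.75362 <1
  x=-0.667: |R|=0.74081 <1
  x=-0.601: |R|=0.73010 <1
  x=-0.517: |R|=0.72801 <1
  x=-1.426: |R|=1.43802 >1
  x=-1.147: |R|=1.05897 >1
Stable set (-1.0909, 0).

z* = -1.0909.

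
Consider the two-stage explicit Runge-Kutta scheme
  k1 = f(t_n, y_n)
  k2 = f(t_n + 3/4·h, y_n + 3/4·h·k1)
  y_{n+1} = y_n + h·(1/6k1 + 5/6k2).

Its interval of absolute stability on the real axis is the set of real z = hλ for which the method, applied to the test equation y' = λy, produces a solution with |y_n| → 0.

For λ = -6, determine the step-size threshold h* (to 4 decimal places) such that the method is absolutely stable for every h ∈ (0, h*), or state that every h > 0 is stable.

On y'=λy, z=hλ:
  k1=λy_n ⇒ h·k1=z·y_n;  k2=λ(1+3/4z)y_n ⇒ h·k2=z(1+3/4z)y_n
  y_{n+1}/y_n = 1 + 1/6z + 5/6z(1+3/4z) = 1 + z + 5/8z²
  R(z) = 1 + z + 5/8z².

Find x<0 with |R(x)|<1.
x=-0.98: |R|=0.6202
R=1: x+5/8x²=0 ⇒ x=−8/5=-1.6000; min R=1−1/(4·5/8)=0.6000>−1
Confirm numerically:
  x=-0.994: |R|=0.62352 <1
  x=-0.838: |R|=0.60090 <1
  x=-0.696: |R|=0.60676 <1
  x=-2.151: |R|=1.74075 >1
  x=-1.979: |R|=1.46878 >1
  x=-1.666: |R|=1.06872 >1
Interval (-1.6000, 0).

(-1.6000,0); λ=-6 ⇒ h* = (8/5)/6 = 0.2667.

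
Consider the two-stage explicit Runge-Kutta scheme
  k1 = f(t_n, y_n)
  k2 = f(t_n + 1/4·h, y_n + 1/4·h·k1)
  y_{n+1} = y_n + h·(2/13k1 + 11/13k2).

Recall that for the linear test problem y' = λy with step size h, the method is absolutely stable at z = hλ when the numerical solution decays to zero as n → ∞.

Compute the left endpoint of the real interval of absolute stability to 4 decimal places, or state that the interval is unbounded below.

Test eqn y'=λy, z=hλ:
  k1=λy_n ⇒ h·k1=z·y_n;  k2=λ(1+1/4z)y_n ⇒ h·k2=z(1+1/4z)y_n
  y_{n+1}/y_n = 1 + 2/13z + 11/13z(1+1/4z) = 1 + z + 11/52z²
  ⇒ R(z) = 1 + z + 11/52z².

Need |R(x)|<1, x<0.
x=-0.63: |R|=0.4540
R=1: x+11/52x²=0 ⇒ x=−52/11=-4.7273; min R=1−1/(4·11/52)=-0.1818>−1
Confirm numerically:
  x=-3.944: |R|=0.34651 <1
  x=-3.590: |R|=0.13633 <1
  x=-2.394: |R|=0.18162 <1
  x=-4.963: |R|=1.24748 >1
  x=-4.930: |R|=1.21142 >1
So |R|<1 on (-4.7273, 0).

left endpoint -4.7273.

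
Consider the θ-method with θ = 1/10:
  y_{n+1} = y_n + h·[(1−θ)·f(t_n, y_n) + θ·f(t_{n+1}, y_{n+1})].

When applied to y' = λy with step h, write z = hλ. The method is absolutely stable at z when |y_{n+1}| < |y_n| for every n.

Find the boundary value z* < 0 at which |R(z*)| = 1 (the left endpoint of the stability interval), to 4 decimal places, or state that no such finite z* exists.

left endpoint -2.5000.

With y'=λy (z=hλ):
  y_{n+1} = y_n + z·[9/10·y_n + 1/10·y_{n+1}] ⇒ (1 − 1/10z)y_{n+1} = (1 + 9/10z)y_n
  so R(z) = (1 + 9/10z)/(1 − 1/10z).

Need |R(x)|<1, x<0.
x=-0.69: |R|=0.3545
R=−1: 1+9/10x = −1+1/10x ⇒ -4/5x=2 ⇒ x=2/(-4/5)=-2.5000
Confirm numerically:
  x=-1.504: |R|=0.30737 <1
  x=-1.135: |R|=0.01931 <1
  x=-1.113: |R|=0.00153 <1
  x=-1.100: |R|=0.00901 <1
  x=-2.798: |R|=1.18628 >1
  x=-2.590: |R|=1.05719 >1
Interval (-2.5000, 0).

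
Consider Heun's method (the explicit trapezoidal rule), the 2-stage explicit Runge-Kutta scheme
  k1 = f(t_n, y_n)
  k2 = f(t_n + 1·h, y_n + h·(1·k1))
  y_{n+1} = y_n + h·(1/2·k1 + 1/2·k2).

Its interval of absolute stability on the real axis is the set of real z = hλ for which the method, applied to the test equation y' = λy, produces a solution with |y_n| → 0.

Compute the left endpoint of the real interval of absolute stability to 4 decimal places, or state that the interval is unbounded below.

Set f=λy, z=hλ:
  order 2, 2-stage ⇒ R(z)=1+z+z^2/2
  (e.g. R(-1.17)=0.51445, |R|=0.51445)

Find x<0 with |R(x)|<1.
x=-1.17: |R|=0.5144
|R(-1.2)|=0.5200 |R(-0.7)|=0.5450 |R(-0.54)|=0.6058
Bisect:
  x_lo=-2.6537 |R|=1.8673  x_hi=-0.1276 |R|=0.8805
  mid=-1.39064 |R|=0.57630 →hi
  mid=-2.02215 |R|=1.02239 →lo
  mid=-1.70639 |R|=0.74950 →hi
  mid=-1.86427 |R|=0.87348 →hi
  mid=-1.94321 |R|=0.94482 →hi
  mid=-1.98268 |R|=0.98283 →hi
  mid=-2.00241 |R|=1.00241 →lo
  mid=-1.99254 |R|=0.99257 →hi
  mid=-1.99748 |R|=0.99748 →hi
  ...
  [-2.00010,-1.99995] ⇒ x*=-2.0000
Interval (-2.0000, 0).

left endpoint -2.0000.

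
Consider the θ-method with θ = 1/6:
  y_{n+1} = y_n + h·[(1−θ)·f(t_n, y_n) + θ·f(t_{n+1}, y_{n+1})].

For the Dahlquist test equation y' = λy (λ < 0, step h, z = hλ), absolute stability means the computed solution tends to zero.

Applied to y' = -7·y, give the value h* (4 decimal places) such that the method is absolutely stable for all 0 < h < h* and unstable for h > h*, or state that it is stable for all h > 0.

(-3.0000,0); λ=-7 ⇒ h* = (3)/7 = 0.4286.

With y'=λy (z=hλ):
  y_{n+1} = y_n + z·[5/6·y_n + 1/6·y_{n+1}] ⇒ (1 − 1/6z)y_{n+1} = (1 + 5/6z)y_n
  Hence R(z) = (1 + 5/6z)/(1 − 1/6z).

Solve |R(x)|<1 on ℝ⁻.
x=-1.51: |R|=0.2064
R=−1: 1+5/6x = −1+1/6x ⇒ -2/3x=2 ⇒ x=2/(-2/3)=-3.0000
Confirm numerically:
  x=-2.862: |R|=0.93771 <1
  x=-1.686: |R|=0.31616 <1
  x=-1.546: |R|=0.22926 <1
  x=-3.373: |R|=1.15918 >1
  x=-3.151: |R|=1.06600 >1
  x=-3.025: |R|=1.01108 >1
Stable set (-3.0000, 0).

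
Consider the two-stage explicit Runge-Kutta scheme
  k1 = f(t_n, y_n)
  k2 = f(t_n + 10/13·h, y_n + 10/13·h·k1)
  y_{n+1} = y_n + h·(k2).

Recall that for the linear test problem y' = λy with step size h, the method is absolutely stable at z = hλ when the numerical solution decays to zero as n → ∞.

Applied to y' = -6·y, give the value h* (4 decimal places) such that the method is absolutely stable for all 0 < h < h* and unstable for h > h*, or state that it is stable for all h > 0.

(-1.3000,0); λ=-6 ⇒ h* = (13/10)/6 = 0.2167.

With y'=λy (z=hλ):
  k1=λy_n ⇒ h·k1=z·y_n;  k2=λ(1+10/13z)y_n ⇒ h·k2=z(1+10/13z)y_n
  y_{n+1}/y_n = 1 + z(1+10/13z) = 1 + z + 10/13z²
  ⇒ R(z) = 1 + z + 10/13z².

Solve |R(x)|<1 on ℝ⁻.
x=-1.44: |R|=1.1551
R=1: x+10/13x²=0 ⇒ x=−13/10=-1.3000; min R=1−1/(4·10/13)=0.6750>−1
Confirm numerically:
  x=-1.185: |R|=0.89517 <1
  x=-1.102: |R|=0.83216 <1
  x=-1.052: |R|=0.79931 <1
  x=-0.583: |R|=0.67845 <1
  x=-1.616: |R|=1.39281 >1
  x=-1.547: |R|=1.29393 >1
Interval (-1.3000, 0).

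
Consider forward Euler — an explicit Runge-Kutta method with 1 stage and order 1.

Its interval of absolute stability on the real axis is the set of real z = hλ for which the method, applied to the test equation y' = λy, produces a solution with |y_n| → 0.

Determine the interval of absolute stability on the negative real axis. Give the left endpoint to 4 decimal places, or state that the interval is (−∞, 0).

On y'=λy, z=hλ:
  order 1, 1-stage ⇒ R(z)=1+z
  (e.g. R(-1.73)=-0.73000, |R|=0.73000)

Boundary: |R(x)|=1, x<0.
x=-1.73: |R|=0.7300
|R(-1.58)|=0.5800 |R(-1.15)|=0.1500 |R(-0.66)|=0.3400
Bisect:
  x_lo=-2.3557 |R|=1.3557  x_hi=-0.3481 |R|=0.6519
  mid=-1.35192 |R|=0.35192 →hi
  mid=-1.85383 |R|=0.85383 →hi
  mid=-2.10479 |R|=1.10479 →lo
  mid=-1.97931 |R|=0.97931 →hi
  mid=-2.04205 |R|=1.04205 →lo
  mid=-2.01068 |R|=1.01068 →lo
  mid=-1.99499 |R|=0.99499 →hi
  mid=-2.00284 |R|=1.00284 →lo
  mid=-1.99892 |R|=0.99892 →hi
  ...
  [-2.00002,-1.99990] ⇒ x*=-2.0000
Interval (-2.0000, 0).

(-2.0000, 0).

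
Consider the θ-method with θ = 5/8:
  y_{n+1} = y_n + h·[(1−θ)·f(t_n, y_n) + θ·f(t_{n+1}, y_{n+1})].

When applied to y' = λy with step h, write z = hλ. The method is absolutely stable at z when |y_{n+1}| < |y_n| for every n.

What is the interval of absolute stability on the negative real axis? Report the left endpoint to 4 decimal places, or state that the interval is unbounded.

unbounded; (−∞, 0).

With y'=λy (z=hλ):
  y_{n+1} = y_n + z·[3/8·y_n + 5/8·y_{n+1}] ⇒ (1 − 5/8z)y_{n+1} = (1 + 3/8z)y_n
  R(z) = (1 + 3/8z)/(1 − 5/8z).

Boundary: |R(x)|=1, x<0.
x=-0.44: |R|=0.6549
x=-2: |R|=0.1111
x=-10: |R|=0.3793
x=-100: |R|=0.5748
θ=5/8≥1/2 ⇒ |1+3/8x|<|1−5/8x| ∀x<0 ⇒ unbounded interval.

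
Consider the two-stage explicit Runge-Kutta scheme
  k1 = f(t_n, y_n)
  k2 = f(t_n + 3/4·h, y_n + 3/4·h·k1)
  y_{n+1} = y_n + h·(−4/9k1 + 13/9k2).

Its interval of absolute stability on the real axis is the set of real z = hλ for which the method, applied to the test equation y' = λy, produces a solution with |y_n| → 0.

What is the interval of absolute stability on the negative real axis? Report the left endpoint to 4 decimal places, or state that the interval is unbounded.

(-0.9231, 0).

On y'=λy, z=hλ:
  k1=λy_n ⇒ h·k1=z·y_n;  k2=λ(1+3/4z)y_n ⇒ h·k2=z(1+3/4z)y_n
  y_{n+1}/y_n = 1 − 4/9z + 13/9z(1+3/4z) = 1 + z + 13/12z²
  so R(z) = 1 + z + 13/12z².

Boundary: |R(x)|=1, x<0.
x=-0.48: |R|=0.7696
R=1: x+13/12x²=0 ⇒ x=−12/13=-0.9231; min R=1−1/(4·13/12)=0.7692>−1
Confirm numerically:
  x=-0.746: |R|=0.85689 <1
  x=-0.587: |R|=0.78628 <1
  x=-0.566: |R|=0.78105 <1
  x=-1.438: |R|=1.80216 >1
  x=-1.396: |R|=1.71522 >1
Stable set (-0.9231, 0).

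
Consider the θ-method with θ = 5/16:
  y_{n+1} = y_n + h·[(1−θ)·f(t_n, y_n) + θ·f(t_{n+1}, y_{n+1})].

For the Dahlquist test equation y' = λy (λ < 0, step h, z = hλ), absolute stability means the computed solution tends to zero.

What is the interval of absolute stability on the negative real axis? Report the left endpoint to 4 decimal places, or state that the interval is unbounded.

z∈(-5.3333,0).

With y'=λy (z=hλ):
  y_{n+1} = y_n + z·[11/16·y_n + 5/16·y_{n+1}] ⇒ (1 − 5/16z)y_{n+1} = (1 + 11/16z)y_n
  Hence R(z) = (1 + 11/16z)/(1 − 5/16z).

Need |R(x)|<1, x<0.
x=-0.83: |R|=0.3409
R=−1: 1+11/16x = −1+5/16x ⇒ -3/8x=2 ⇒ x=2/(-3/8)=-5.3333
Confirm numerically:
  x=-5.076: |R|=0.96269 <1
  x=-4.848: |R|=0.92763 <1
  x=-4.060: |R|=0.78953 <1
  x=-5.513: |R|=1.02474 >1
  x=-5.397: |R|=1.00889 >1
  x=-5.357: |R|=1.00332 >1
So |R|<1 on (-5.3333, 0).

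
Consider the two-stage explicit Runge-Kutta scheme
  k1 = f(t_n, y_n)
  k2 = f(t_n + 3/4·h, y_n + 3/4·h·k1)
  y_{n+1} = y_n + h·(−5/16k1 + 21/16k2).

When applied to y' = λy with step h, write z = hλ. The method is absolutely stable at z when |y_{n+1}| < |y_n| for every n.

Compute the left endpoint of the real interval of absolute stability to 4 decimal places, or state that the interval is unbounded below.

left endpoint -1.0159.

On y'=λy, z=hλ:
  k1=λy_n ⇒ h·k1=z·y_n;  k2=λ(1+3/4z)y_n ⇒ h·k2=z(1+3/4z)y_n
  y_{n+1}/y_n = 1 − 5/16z + 21/16z(1+3/4z) = 1 + z + 63/64z²
  Hence R(z) = 1 + z + 63/64z².

Need |R(x)|<1, x<0.
x=-0.72: |R|=0.7903
R=1: x+63/64x²=0 ⇒ x=−64/63=-1.0159; min R=1−1/(4·63/64)=0.7460>−1
Confirm numerically:
  x=-0.904: |R|=0.90045 <1
  x=-0.781: |R|=0.81943 <1
  x=-0.623: |R|=0.75906 <1
  x=-0.457: |R|=0.74859 <1
  x=-1.294: |R|=1.35427 >1
  x=-1.194: |R|=1.20936 >1
  x=-1.069: |R|=1.05591 >1
So |R|<1 on (-1.0159, 0).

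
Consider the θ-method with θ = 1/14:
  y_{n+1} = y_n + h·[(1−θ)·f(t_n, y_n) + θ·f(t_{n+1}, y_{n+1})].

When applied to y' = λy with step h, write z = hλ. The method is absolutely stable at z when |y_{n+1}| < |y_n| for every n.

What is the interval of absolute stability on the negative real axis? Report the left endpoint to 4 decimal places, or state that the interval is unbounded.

On y'=λy, z=hλ:
  y_{n+1} = y_n + z·[13/14·y_n + 1/14·y_{n+1}] ⇒ (1 − 1/14z)y_{n+1} = (1 + 13/14z)y_n
  ⇒ R(z) = (1 + 13/14z)/(1 − 1/14z).

Solve |R(x)|<1 on ℝ⁻.
x=-0.72: |R|=0.3152
R=−1: 1+13/14x = −1+1/14x ⇒ -6/7x=2 ⇒ x=2/(-6/7)=-2.3333
Confirm numerically:
  x=-1.259: |R|=0.15512 <1
  x=-1.150: |R|=0.06271 <1
  x=-1.135: |R|=0.04988 <1
  x=-2.885: |R|=1.39206 >1
  x=-2.841: |R|=1.36174 >1
Interval (-2.3333, 0).

(-2.3333, 0).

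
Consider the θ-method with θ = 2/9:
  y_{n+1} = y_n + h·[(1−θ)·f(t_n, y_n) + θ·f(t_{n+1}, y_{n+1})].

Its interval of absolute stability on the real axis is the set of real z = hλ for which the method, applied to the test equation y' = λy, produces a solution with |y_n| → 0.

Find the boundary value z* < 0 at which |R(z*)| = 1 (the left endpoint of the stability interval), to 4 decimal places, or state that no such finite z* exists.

z* = -3.6000.

Test eqn y'=λy, z=hλ:
  y_{n+1} = y_n + z·[7/9·y_n + 2/9·y_{n+1}] ⇒ (1 − 2/9z)y_{n+1} = (1 + 7/9z)y_n
  so R(z) = (1 + 7/9z)/(1 − 2/9z).

Find x<0 with |R(x)|<1.
x=-0.88: |R|=0.2639
R=−1: 1+7/9x = −1+2/9x ⇒ -5/9x=2 ⇒ x=2/(-5/9)=-3.6000
Confirm numerically:
  x=-3.411: |R|=0.94027 <1
  x=-3.060: |R|=0.82143 <1
  x=-1.812: |R|=0.29183 <1
  x=-1.598: |R|=0.17924 <1
  x=-3.778: |R|=1.05376 >1
  x=-3.642: |R|=1.01290 >1
So |R|<1 on (-3.6000, 0).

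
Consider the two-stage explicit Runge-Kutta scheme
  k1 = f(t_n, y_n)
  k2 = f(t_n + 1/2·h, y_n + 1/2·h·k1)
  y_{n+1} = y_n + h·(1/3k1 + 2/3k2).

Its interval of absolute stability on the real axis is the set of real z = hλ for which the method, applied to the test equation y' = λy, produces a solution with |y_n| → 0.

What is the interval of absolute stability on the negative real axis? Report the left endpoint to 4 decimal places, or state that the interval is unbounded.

z∈(-3.0000,0).

With y'=λy (z=hλ):
  k1=λy_n ⇒ h·k1=z·y_n;  k2=λ(1+1/2z)y_n ⇒ h·k2=z(1+1/2z)y_n
  y_{n+1}/y_n = 1 + 1/3z + 2/3z(1+1/2z) = 1 + z + 1/3z²
  Hence R(z) = 1 + z + 1/3z².

Find x<0 with |R(x)|<1.
x=-1.12: |R|=0.2981
R=1: x+1/3x²=0 ⇒ x=−3=-3.0000; min R=1−1/(4·1/3)=0.2500>−1
Confirm numerically:
  x=-2.894: |R|=0.89775 <1
  x=-2.464: |R|=0.55977 <1
  x=-1.219: |R|=0.27632 <1
  x=-3.170: |R|=1.17963 >1
  x=-3.143: |R|=1.14982 >1
Interval (-3.0000, 0).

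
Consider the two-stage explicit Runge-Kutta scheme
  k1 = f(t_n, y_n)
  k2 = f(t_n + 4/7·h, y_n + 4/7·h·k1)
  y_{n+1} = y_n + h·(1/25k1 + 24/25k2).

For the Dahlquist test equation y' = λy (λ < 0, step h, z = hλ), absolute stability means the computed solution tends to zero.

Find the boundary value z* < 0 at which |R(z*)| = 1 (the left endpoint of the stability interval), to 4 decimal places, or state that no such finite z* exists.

Test eqn y'=λy, z=hλ:
  k1=λy_n ⇒ h·k1=z·y_n;  k2=λ(1+4/7z)y_n ⇒ h·k2=z(1+4/7z)y_n
  y_{n+1}/y_n = 1 + 1/25z + 24/25z(1+4/7z) = 1 + z + 96/175z²
  R(z) = 1 + z + 96/175z².

Solve |R(x)|<1 on ℝ⁻.
x=-1.24: |R|=0.6035
R=1: x+96/175x²=0 ⇒ x=−175/96=-1.8229; min R=1−1/(4·96/175)=0.5443>−1
Confirm numerically:
  x=-1.780: |R|=0.95809 <1
  x=-1.005: |R|=0.54907 <1
  x=-0.992: |R|=0.54783 <1
  x=-2.266: |R|=1.55078 >1
  x=-2.117: |R|=1.34153 >1
  x=-1.916: |R|=1.09784 >1
Stable set (-1.8229, 0).

left endpoint -1.8229.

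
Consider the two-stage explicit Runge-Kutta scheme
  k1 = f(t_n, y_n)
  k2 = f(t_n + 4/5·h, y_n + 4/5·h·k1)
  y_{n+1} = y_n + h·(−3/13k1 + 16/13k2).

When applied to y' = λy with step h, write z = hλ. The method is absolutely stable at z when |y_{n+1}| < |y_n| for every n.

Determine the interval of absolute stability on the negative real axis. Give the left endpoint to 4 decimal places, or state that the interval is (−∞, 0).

(-1.0156, 0).

Test eqn y'=λy, z=hλ:
  k1=λy_n ⇒ h·k1=z·y_n;  k2=λ(1+4/5z)y_n ⇒ h·k2=z(1+4/5z)y_n
  y_{n+1}/y_n = 1 − 3/13z + 16/13z(1+4/5z) = 1 + z + 64/65z²
  Hence R(z) = 1 + z + 64/65z².

Solve |R(x)|<1 on ℝ⁻.
x=-0.69: |R|=0.7788
R=1: x+64/65x²=0 ⇒ x=−65/64=-1.0156; min R=1−1/(4·64/65)=0.7461>−1
Confirm numerically:
  x=-0.790: |R|=0.82450 <1
  x=-0.675: |R|=0.77362 <1
  x=-0.434: |R|=0.75146 <1
  x=-1.339: |R|=1.42634 >1
  x=-1.259: |R|=1.30170 >1
  x=-1.168: |R|=1.17524 >1
Stable set (-1.0156, 0).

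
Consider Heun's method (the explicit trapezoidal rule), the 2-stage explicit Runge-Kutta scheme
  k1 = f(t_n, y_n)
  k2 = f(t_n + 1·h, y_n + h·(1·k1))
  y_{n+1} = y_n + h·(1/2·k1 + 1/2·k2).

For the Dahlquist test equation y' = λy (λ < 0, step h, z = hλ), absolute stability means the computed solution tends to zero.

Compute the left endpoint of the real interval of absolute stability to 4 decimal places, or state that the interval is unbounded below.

z* = -2.0000.

On y'=λy, z=hλ:
  order 2, 2-stage ⇒ R(z)=1+z+z^2/2
  (e.g. R(-0.69)=0.54805, |R|=0.54805)

Find x<0 with |R(x)|<1.
x=-0.69: |R|=0.5481
|R(-2.14)|=1.1498 |R(-1.47)|=0.6104 |R(-1.42)|=0.5882
Bisect:
  x_lo=-2.6339 |R|=1.8349  x_hi=-0.2884 |R|=0.7532
  mid=-1.46116 |R|=0.60634 →hi
  mid=-2.04756 |R|=1.04869 →lo
  mid=-1.75436 |R|=0.78453 →hi
  mid=-1.90096 |R|=0.90586 →hi
  mid=-1.97426 |R|=0.97459 →hi
  mid=-2.01091 |R|=1.01097 →lo
  mid=-1.99258 |R|=0.99261 →hi
  mid=-2.00174 |R|=1.00175 →lo
  mid=-1.99716 |R|=0.99717 →hi
  ...
  [-2.00003,-1.99988] ⇒ x*=-2.0000
Stable set (-2.0000, 0).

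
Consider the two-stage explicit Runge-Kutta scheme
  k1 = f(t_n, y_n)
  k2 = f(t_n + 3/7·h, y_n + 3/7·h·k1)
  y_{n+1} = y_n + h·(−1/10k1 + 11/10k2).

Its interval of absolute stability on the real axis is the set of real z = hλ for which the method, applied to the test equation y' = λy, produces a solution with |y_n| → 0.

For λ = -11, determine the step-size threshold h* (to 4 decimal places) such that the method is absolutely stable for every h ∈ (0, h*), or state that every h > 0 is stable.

(-2.1212,0); λ=-11 ⇒ h* = (70/33)/11 = 0.1928.

On y'=λy, z=hλ:
  k1=λy_n ⇒ h·k1=z·y_n;  k2=λ(1+3/7z)y_n ⇒ h·k2=z(1+3/7z)y_n
  y_{n+1}/y_n = 1 − 1/10z + 11/10z(1+3/7z) = 1 + z + 33/70z²
  R(z) = 1 + z + 33/70z².

Boundary: |R(x)|=1, x<0.
x=-0.59: |R|=0.5741
R=1: x+33/70x²=0 ⇒ x=−70/33=-2.1212; min R=1−1/(4·33/70)=0.4697>−1
Confirm numerically:
  x=-1.526: |R|=0.57180 <1
  x=-1.486: |R|=0.55501 <1
  x=-1.104: |R|=0.47058 <1
  x=-1.046: |R|=0.46980 <1
  x=-2.615: |R|=1.60873 >1
  x=-2.246: |R|=1.13213 >1
Stable set (-2.1212, 0).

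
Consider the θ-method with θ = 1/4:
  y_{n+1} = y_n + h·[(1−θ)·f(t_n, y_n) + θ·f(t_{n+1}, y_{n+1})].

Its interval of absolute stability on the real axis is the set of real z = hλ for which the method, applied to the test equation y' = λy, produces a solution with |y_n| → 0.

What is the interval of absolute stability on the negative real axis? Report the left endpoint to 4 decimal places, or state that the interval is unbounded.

z∈(-4.0000,0).

On y'=λy, z=hλ:
  y_{n+1} = y_n + z·[3/4·y_n + 1/4·y_{n+1}] ⇒ (1 − 1/4z)y_{n+1} = (1 + 3/4z)y_n
  ⇒ R(z) = (1 + 3/4z)/(1 − 1/4z).

Solve |R(x)|<1 on ℝ⁻.
x=-1.69: |R|=0.1880
R=−1: 1+3/4x = −1+1/4x ⇒ -1/2x=2 ⇒ x=2/(-1/2)=-4.0000
Confirm numerically:
  x=-2.799: |R|=0.64671 <1
  x=-2.507: |R|=0.54111 <1
  x=-1.806: |R|=0.24423 <1
  x=-4.345: |R|=1.08268 >1
  x=-4.028: |R|=1.00698 >1
So |R|<1 on (-4.0000, 0).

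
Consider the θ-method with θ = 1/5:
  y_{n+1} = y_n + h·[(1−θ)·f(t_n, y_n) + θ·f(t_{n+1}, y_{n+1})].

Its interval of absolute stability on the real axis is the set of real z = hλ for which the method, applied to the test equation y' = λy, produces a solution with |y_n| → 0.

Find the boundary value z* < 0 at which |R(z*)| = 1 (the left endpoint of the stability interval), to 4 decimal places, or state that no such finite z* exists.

z* = -3.3333.

On y'=λy, z=hλ:
  y_{n+1} = y_n + z·[4/5·y_n + 1/5·y_{n+1}] ⇒ (1 − 1/5z)y_{n+1} = (1 + 4/5z)y_n
  R(z) = (1 + 4/5z)/(1 − 1/5z).

Solve |R(x)|<1 on ℝ⁻.
x=-1.17: |R|=0.0519
R=−1: 1+4/5x = −1+1/5x ⇒ -3/5x=2 ⇒ x=2/(-3/5)=-3.3333
Confirm numerically:
  x=-3.183: |R|=0.94489 <1
  x=-2.372: |R|=0.60879 <1
  x=-1.474: |R|=0.13840 <1
  x=-1.356: |R|=0.06671 <1
  x=-3.643: |R|=1.10749 >1
  x=-3.447: |R|=1.04037 >1
Stable set (-3.3333, 0).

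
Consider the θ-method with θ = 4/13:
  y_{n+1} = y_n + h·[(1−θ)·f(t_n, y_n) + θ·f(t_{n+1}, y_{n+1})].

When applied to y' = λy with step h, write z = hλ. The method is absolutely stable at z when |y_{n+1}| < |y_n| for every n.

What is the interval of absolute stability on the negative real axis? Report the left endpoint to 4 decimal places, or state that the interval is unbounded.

With y'=λy (z=hλ):
  y_{n+1} = y_n + z·[9/13·y_n + 4/13·y_{n+1}] ⇒ (1 − 4/13z)y_{n+1} = (1 + 9/13z)y_n
  Hence R(z) = (1 + 9/13z)/(1 − 4/13z).

Boundary: |R(x)|=1, x<0.
x=-1.37: |R|=0.0363
R=−1: 1+9/13x = −1+4/13x ⇒ -5/13x=2 ⇒ x=2/(-5/13)=-5.2000
Confirm numerically:
  x=-4.791: |R|=0.93642 <1
  x=-3.874: |R|=0.76734 <1
  x=-3.754: |R|=0.74193 <1
  x=-3.530: |R|=0.69211 <1
  x=-5.645: |R|=1.06254 >1
  x=-5.428: |R|=1.03284 >1
  x=-5.232: |R|=1.00472 >1
Interval (-5.2000, 0).

z∈(-5.2000,0).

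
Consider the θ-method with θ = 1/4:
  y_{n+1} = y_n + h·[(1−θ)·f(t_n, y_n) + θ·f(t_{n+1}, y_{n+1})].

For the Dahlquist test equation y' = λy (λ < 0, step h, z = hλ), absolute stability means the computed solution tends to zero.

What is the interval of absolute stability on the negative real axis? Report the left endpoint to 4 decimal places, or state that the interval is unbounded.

(-4.0000, 0).

On y'=λy, z=hλ:
  y_{n+1} = y_n + z·[3/4·y_n + 1/4·y_{n+1}] ⇒ (1 − 1/4z)y_{n+1} = (1 + 3/4z)y_n
  R(z) = (1 + 3/4z)/(1 − 1/4z).

Solve |R(x)|<1 on ℝ⁻.
x=-0.9: |R|=0.2653
R=−1: 1+3/4x = −1+1/4x ⇒ -1/2x=2 ⇒ x=2/(-1/2)=-4.0000
Confirm numerically:
  x=-3.078: |R|=0.73947 <1
  x=-2.965: |R|=0.70280 <1
  x=-2.125: |R|=0.38776 <1
  x=-4.451: |R|=1.10673 >1
  x=-4.427: |R|=1.10134 >1
Interval (-4.0000, 0).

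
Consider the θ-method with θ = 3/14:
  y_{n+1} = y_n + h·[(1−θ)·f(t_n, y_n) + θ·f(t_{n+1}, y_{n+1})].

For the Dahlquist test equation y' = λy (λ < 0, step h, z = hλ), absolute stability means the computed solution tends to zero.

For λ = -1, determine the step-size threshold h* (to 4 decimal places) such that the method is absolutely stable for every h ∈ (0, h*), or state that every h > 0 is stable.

With y'=λy (z=hλ):
  y_{n+1} = y_n + z·[11/14·y_n + 3/14·y_{n+1}] ⇒ (1 − 3/14z)y_{n+1} = (1 + 11/14z)y_n
  R(z) = (1 + 11/14z)/(1 − 3/14z).

Find x<0 with |R(x)|<1.
x=-1.67: |R|=0.2299
R=−1: 1+11/14x = −1+3/14x ⇒ -4/7x=2 ⇒ x=2/(-4/7)=-3.5000
Confirm numerically:
  x=-3.479: |R|=0.99313 <1
  x=-3.285: |R|=0.92790 <1
  x=-2.315: |R|=0.54739 <1
  x=-2.099: |R|=0.44780 <1
  x=-3.843: |R|=1.10749 >1
  x=-3.830: |R|=1.10357 >1
Stable set (-3.5000, 0).

(-3.5000,0); λ=-1 ⇒ h* = (7/2)/1 = 3.5000.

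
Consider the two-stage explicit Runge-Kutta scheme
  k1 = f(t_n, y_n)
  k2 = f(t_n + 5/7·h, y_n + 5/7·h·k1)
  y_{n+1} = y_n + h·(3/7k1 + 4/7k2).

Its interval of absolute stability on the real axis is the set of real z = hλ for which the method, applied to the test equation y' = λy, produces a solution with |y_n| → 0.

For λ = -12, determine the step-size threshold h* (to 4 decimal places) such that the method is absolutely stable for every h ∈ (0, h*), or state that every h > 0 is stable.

(-2.4500,0); λ=-12 ⇒ h* = (49/20)/12 = 0.2042.

Set f=λy, z=hλ:
  k1=λy_n ⇒ h·k1=z·y_n;  k2=λ(1+5/7z)y_n ⇒ h·k2=z(1+5/7z)y_n
  y_{n+1}/y_n = 1 + 3/7z + 4/7z(1+5/7z) = 1 + z + 20/49z²
  Hence R(z) = 1 + z + 20/49z².

Solve |R(x)|<1 on ℝ⁻.
x=-1.71: |R|=0.4835
R=1: x+20/49x²=0 ⇒ x=−49/20=-2.4500; min R=1−1/(4·20/49)=0.3875>−1
Confirm numerically:
  x=-1.667: |R|=0.46724 <1
  x=-1.317: |R|=0.39095 <1
  x=-1.249: |R|=0.38774 <1
  x=-2.861: |R|=1.47995 >1
  x=-2.652: |R|=1.21865 >1
Interval (-2.4500, 0).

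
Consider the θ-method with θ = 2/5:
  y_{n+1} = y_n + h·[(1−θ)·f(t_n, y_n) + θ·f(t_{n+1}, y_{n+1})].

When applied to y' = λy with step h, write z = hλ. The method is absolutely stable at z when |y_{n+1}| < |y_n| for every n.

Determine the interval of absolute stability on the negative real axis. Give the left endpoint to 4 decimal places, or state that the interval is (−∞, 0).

(-10.0000, 0).

Set f=λy, z=hλ:
  y_{n+1} = y_n + z·[3/5·y_n + 2/5·y_{n+1}] ⇒ (1 − 2/5z)y_{n+1} = (1 + 3/5z)y_n
  so R(z) = (1 + 3/5z)/(1 − 2/5z).

Need |R(x)|<1, x<0.
x=-1.4: |R|=0.1026
R=−1: 1+3/5x = −1+2/5x ⇒ -1/5x=2 ⇒ x=2/(-1/5)=-10.0000
Confirm numerically:
  x=-9.355: |R|=0.97280 <1
  x=-8.309: |R|=0.92178 <1
  x=-6.463: |R|=0.80269 <1
  x=-5.660: |R|=0.73407 <1
  x=-10.363: |R|=1.01411 >1
  x=-10.284: |R|=1.01111 >1
  x=-10.177: |R|=1.00698 >1
Interval (-10.0000, 0).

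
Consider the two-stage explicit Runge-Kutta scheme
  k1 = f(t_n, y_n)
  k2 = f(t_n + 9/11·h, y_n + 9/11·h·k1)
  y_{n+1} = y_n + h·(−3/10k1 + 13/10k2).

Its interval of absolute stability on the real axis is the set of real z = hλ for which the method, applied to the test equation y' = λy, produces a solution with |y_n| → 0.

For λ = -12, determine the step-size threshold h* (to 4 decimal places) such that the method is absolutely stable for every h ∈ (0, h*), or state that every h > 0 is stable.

(-0.9402,0); λ=-12 ⇒ h* = (110/117)/12 = 0.0783.

With y'=λy (z=hλ):
  k1=λy_n ⇒ h·k1=z·y_n;  k2=λ(1+9/11z)y_n ⇒ h·k2=z(1+9/11z)y_n
  y_{n+1}/y_n = 1 − 3/10z + 13/10z(1+9/11z) = 1 + z + 117/110z²
  R(z) = 1 + z + 117/110z².

Need |R(x)|<1, x<0.
x=-1.08: |R|=1.1606
R=1: x+117/110x²=0 ⇒ x=−110/117=-0.9402; min R=1−1/(4·117/110)=0.7650>−1
Confirm numerically:
  x=-0.911: |R|=0.97173 <1
  x=-0.822: |R|=0.89668 <1
  x=-0.716: |R|=0.82928 <1
  x=-0.668: |R|=0.80662 <1
  x=-1.217: |R|=1.35834 >1
  x=-1.176: |R|=1.29498 >1
  x=-1.150: |R|=1.25666 >1
Stable set (-0.9402, 0).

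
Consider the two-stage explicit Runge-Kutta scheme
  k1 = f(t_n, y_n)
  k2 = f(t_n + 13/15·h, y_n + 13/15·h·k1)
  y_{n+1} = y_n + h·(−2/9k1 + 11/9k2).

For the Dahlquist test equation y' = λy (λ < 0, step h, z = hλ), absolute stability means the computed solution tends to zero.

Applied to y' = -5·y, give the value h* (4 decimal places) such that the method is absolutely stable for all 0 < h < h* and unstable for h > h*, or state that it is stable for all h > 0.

(-0.9441,0); λ=-5 ⇒ h* = (135/143)/5 = 0.1888.

Set f=λy, z=hλ:
  k1=λy_n ⇒ h·k1=z·y_n;  k2=λ(1+13/15z)y_n ⇒ h·k2=z(1+13/15z)y_n
  y_{n+1}/y_n = 1 − 2/9z + 11/9z(1+13/15z) = 1 + z + 143/135z²
  Hence R(z) = 1 + z + 143/135z².

Boundary: |R(x)|=1, x<0.
x=-1.29: |R|=1.4727
R=1: x+143/135x²=0 ⇒ x=−135/143=-0.9441; min R=1−1/(4·143/135)=0.7640>−1
Confirm numerically:
  x=-0.806: |R|=0.88213 <1
  x=-0.438: |R|=0.76521 <1
  x=-0.381: |R|=0.77276 <1
  x=-1.501: |R|=1.88551 >1
  x=-1.371: |R|=1.62003 >1
  x=-1.338: |R|=1.55833 >1
Stable set (-0.9441, 0).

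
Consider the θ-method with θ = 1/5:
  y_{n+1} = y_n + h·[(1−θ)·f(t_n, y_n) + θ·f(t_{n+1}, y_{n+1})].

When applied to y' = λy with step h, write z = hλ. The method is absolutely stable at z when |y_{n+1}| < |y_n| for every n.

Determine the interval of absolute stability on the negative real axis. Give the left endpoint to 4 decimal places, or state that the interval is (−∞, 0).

Set f=λy, z=hλ:
  y_{n+1} = y_n + z·[4/5·y_n + 1/5·y_{n+1}] ⇒ (1 − 1/5z)y_{n+1} = (1 + 4/5z)y_n
  Hence R(z) = (1 + 4/5z)/(1 − 1/5z).

Need |R(x)|<1, x<0.
x=-0.44: |R|=0.5956
R=−1: 1+4/5x = −1+1/5x ⇒ -3/5x=2 ⇒ x=2/(-3/5)=-3.3333
Confirm numerically:
  x=-2.909: |R|=0.83904 <1
  x=-2.627: |R|=0.72217 <1
  x=-1.845: |R|=0.34770 <1
  x=-3.864: |R|=1.17960 >1
  x=-3.596: |R|=1.09167 >1
  x=-3.593: |R|=1.09066 >1
Interval (-3.3333, 0).

(-3.3333, 0).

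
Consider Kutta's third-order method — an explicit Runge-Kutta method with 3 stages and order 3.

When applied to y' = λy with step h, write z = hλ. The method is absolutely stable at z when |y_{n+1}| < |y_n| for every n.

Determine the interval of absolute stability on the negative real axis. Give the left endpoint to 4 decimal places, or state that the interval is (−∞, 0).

(-2.5127, 0).

On y'=λy, z=hλ:
  order 3, 3-stage ⇒ R(z)=1+z+z^2/2+z^3/6
  (e.g. R(-0.78)=0.44511, |R|=0.44511)

Boundary: |R(x)|=1, x<0.
x=-0.78: |R|=0.4451
|R(-2.64)|=1.2218 |R(-1.75)|=0.1120 |R(-1.43)|=0.1051
Bisect:
  x_lo=-2.8338 |R|=1.6113  x_hi=-0.1995 |R|=0.8191
  mid=-1.51661 |R|=0.05205 →hi
  mid=-2.17519 |R|=0.52476 →hi
  mid=-2.50447 |R|=0.98645 →hi
  mid=-2.66912 |R|=1.27624 →lo
  mid=-2.58679 |R|=1.12597 →lo
  mid=-2.54563 |R|=1.05490 →lo
  mid=-2.52505 |R|=1.02035 →lo
  mid=-2.51476 |R|=1.00332 →lo
  mid=-2.50962 |R|=0.99486 →hi
  mid=-2.51219 |R|=0.99909 →hi
  ...
  [-2.51283,-2.51267] ⇒ x*=-2.5127
Interval (-2.5127, 0).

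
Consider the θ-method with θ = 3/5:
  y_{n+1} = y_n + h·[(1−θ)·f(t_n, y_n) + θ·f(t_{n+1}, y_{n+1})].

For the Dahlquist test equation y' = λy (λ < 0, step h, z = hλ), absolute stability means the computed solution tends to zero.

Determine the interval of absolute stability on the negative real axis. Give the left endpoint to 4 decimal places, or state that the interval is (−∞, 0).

On y'=λy, z=hλ:
  y_{n+1} = y_n + z·[2/5·y_n + 3/5·y_{n+1}] ⇒ (1 − 3/5z)y_{n+1} = (1 + 2/5z)y_n
  R(z) = (1 + 2/5z)/(1 − 3/5z).

Boundary: |R(x)|=1, x<0.
x=-0.91: |R|=0.4114
x=-2: |R|=0.0909
x=-10: |R|=0.4286
x=-100: |R|=0.6393
θ=3/5≥1/2 ⇒ |1+2/5x|<|1−3/5x| ∀x<0 ⇒ interval (−∞,0).

unbounded; (−∞, 0).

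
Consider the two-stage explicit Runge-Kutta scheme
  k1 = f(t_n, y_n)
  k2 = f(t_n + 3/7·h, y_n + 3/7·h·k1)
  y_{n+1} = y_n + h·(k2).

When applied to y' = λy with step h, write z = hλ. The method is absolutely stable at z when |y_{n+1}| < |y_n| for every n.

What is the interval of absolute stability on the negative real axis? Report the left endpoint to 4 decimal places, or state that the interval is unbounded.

Set f=λy, z=hλ:
  k1=λy_n ⇒ h·k1=z·y_n;  k2=λ(1+3/7z)y_n ⇒ h·k2=z(1+3/7z)y_n
  y_{n+1}/y_n = 1 + z(1+3/7z) = 1 + z + 3/7z²
  so R(z) = 1 + z + 3/7z².

Need |R(x)|<1, x<0.
x=-0.61: |R|=0.5495
R=1: x+3/7x²=0 ⇒ x=−7/3=-2.3333; min R=1−1/(4·3/7)=0.4167>−1
Confirm numerically:
  x=-2.229: |R|=0.90033 <1
  x=-1.459: |R|=0.45329 <1
  x=-1.271: |R|=0.42133 <1
  x=-2.827: |R|=1.59811 >1
  x=-2.707: |R|=1.43351 >1
Stable set (-2.3333, 0).

(-2.3333, 0).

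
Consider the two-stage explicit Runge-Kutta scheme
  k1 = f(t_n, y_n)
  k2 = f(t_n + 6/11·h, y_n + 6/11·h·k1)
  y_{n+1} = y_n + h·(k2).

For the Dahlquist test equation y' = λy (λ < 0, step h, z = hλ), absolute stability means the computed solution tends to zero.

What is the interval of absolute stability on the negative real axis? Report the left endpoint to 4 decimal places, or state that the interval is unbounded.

On y'=λy, z=hλ:
  k1=λy_n ⇒ h·k1=z·y_n;  k2=λ(1+6/11z)y_n ⇒ h·k2=z(1+6/11z)y_n
  y_{n+1}/y_n = 1 + z(1+6/11z) = 1 + z + 6/11z²
  Hence R(z) = 1 + z + 6/11z².

Need |R(x)|<1, x<0.
x=-1.66: |R|=0.8431
R=1: x+6/11x²=0 ⇒ x=−11/6=-1.8333; min R=1−1/(4·6/11)=0.5417>−1
Confirm numerically:
  x=-1.339: |R|=0.63896 <1
  x=-1.219: |R|=0.59152 <1
  x=-1.154: |R|=0.57239 <1
  x=-2.427: |R|=1.78591 >1
  x=-1.934: |R|=1.10619 >1
Interval (-1.8333, 0).

(-1.8333, 0).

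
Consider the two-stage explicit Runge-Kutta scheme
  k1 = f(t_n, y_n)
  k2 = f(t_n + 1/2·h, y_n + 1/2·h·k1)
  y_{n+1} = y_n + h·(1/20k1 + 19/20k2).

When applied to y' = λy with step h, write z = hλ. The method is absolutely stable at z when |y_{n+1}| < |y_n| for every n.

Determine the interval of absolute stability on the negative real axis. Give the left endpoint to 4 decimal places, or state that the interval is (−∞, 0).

z∈(-2.1053,0).

Test eqn y'=λy, z=hλ:
  k1=λy_n ⇒ h·k1=z·y_n;  k2=λ(1+1/2z)y_n ⇒ h·k2=z(1+1/2z)y_n
  y_{n+1}/y_n = 1 + 1/20z + 19/20z(1+1/2z) = 1 + z + 19/40z²
  so R(z) = 1 + z + 19/40z².

Solve |R(x)|<1 on ℝ⁻.
x=-1.07: |R|=0.4738
R=1: x+19/40x²=0 ⇒ x=−40/19=-2.1053; min R=1−1/(4·19/40)=0.4737>−1
Confirm numerically:
  x=-2.081: |R|=0.97602 <1
  x=-1.554: |R|=0.59309 <1
  x=-1.474: |R|=0.55802 <1
  x=-2.387: |R|=1.31944 >1
  x=-2.224: |R|=1.12543 >1
Stable set (-2.1053, 0).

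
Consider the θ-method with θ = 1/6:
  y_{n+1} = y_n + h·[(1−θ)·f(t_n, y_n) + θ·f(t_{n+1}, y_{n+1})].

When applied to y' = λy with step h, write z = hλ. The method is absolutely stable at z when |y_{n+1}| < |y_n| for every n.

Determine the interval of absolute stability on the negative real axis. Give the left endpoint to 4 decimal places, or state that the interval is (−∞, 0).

(-3.0000, 0).

Set f=λy, z=hλ:
  y_{n+1} = y_n + z·[5/6·y_n + 1/6·y_{n+1}] ⇒ (1 − 1/6z)y_{n+1} = (1 + 5/6z)y_n
  Hence R(z) = (1 + 5/6z)/(1 − 1/6z).

Find x<0 with |R(x)|<1.
x=-0.47: |R|=0.5641
R=−1: 1+5/6x = −1+1/6x ⇒ -2/3x=2 ⇒ x=2/(-2/3)=-3.0000
Confirm numerically:
  x=-2.740: |R|=0.88101 <1
  x=-2.385: |R|=0.70662 <1
  x=-1.945: |R|=0.46885 <1
  x=-1.462: |R|=0.17556 <1
  x=-3.565: |R|=1.23628 >1
  x=-3.467: |R|=1.19732 >1
  x=-3.155: |R|=1.06772 >1
So |R|<1 on (-3.0000, 0).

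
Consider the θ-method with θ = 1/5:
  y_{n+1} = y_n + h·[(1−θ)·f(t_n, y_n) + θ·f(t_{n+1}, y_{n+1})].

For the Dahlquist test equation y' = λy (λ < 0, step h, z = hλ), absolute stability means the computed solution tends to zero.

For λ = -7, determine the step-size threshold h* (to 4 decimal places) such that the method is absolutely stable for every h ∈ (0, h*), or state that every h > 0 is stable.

With y'=λy (z=hλ):
  y_{n+1} = y_n + z·[4/5·y_n + 1/5·y_{n+1}] ⇒ (1 − 1/5z)y_{n+1} = (1 + 4/5z)y_n
  R(z) = (1 + 4/5z)/(1 − 1/5z).

Need |R(x)|<1, x<0.
x=-1.31: |R|=0.0380
R=−1: 1+4/5x = −1+1/5x ⇒ -3/5x=2 ⇒ x=2/(-3/5)=-3.3333
Confirm numerically:
  x=-2.794: |R|=0.79240 <1
  x=-2.716: |R|=0.75998 <1
  x=-2.564: |R|=0.69487 <1
  x=-1.670: |R|=0.25187 <1
  x=-3.847: |R|=1.17418 >1
  x=-3.602: |R|=1.09370 >1
  x=-3.366: |R|=1.01171 >1
Interval (-3.3333, 0).

(-3.3333,0); λ=-7 ⇒ h* = (10/3)/7 = 0.4762.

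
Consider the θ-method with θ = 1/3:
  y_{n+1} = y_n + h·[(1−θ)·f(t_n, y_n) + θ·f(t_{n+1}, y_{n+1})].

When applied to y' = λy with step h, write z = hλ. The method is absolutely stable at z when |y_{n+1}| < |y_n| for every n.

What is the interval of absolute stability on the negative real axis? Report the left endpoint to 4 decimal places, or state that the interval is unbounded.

Test eqn y'=λy, z=hλ:
  y_{n+1} = y_n + z·[2/3·y_n + 1/3·y_{n+1}] ⇒ (1 − 1/3z)y_{n+1} = (1 + 2/3z)y_n
  ⇒ R(z) = (1 + 2/3z)/(1 − 1/3z).

Solve |R(x)|<1 on ℝ⁻.
x=-1.74: |R|=0.1013
R=−1: 1+2/3x = −1+1/3x ⇒ -1/3x=2 ⇒ x=2/(-1/3)=-6.0000
Confirm numerically:
  x=-5.819: |R|=0.97948 <1
  x=-4.490: |R|=0.79840 <1
  x=-2.744: |R|=0.43315 <1
  x=-6.233: |R|=1.02524 >1
  x=-6.181: |R|=1.01971 >1
Interval (-6.0000, 0).

z∈(-6.0000,0).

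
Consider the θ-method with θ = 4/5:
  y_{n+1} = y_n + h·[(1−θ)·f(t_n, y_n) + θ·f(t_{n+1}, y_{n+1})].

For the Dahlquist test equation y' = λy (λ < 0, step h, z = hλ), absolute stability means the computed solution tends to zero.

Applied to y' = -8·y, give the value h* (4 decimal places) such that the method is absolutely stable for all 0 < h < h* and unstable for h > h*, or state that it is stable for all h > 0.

With y'=λy (z=hλ):
  y_{n+1} = y_n + z·[1/5·y_n + 4/5·y_{n+1}] ⇒ (1 − 4/5z)y_{n+1} = (1 + 1/5z)y_n
  Hence R(z) = (1 + 1/5z)/(1 − 4/5z).

Need |R(x)|<1, x<0.
x=-0.45: |R|=0.6691
x=-2: |R|=0.2308
x=-10: |R|=0.1111
x=-100: |R|=0.2346
θ=4/5≥1/2 ⇒ |1+1/5x|<|1−4/5x| ∀x<0 ⇒ interval (−∞,0).

(−∞, 0) — no finite endpoint. Any h>0 works for λ=-8.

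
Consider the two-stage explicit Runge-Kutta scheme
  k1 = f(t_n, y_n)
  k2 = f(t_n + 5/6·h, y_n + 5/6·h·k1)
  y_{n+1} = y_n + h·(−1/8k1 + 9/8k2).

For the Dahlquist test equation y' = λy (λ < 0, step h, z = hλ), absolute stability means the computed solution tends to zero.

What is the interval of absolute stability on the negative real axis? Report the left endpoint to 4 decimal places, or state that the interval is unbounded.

Set f=λy, z=hλ:
  k1=λy_n ⇒ h·k1=z·y_n;  k2=λ(1+5/6z)y_n ⇒ h·k2=z(1+5/6z)y_n
  y_{n+1}/y_n = 1 − 1/8z + 9/8z(1+5/6z) = 1 + z + 15/16z²
  so R(z) = 1 + z + 15/16z².

Need |R(x)|<1, x<0.
x=-0.55: |R|=0.7336
R=1: x+15/16x²=0 ⇒ x=−16/15=-1.0667; min R=1−1/(4·15/16)=0.7333>−1
Confirm numerically:
  x=-0.929: |R|=0.88010 <1
  x=-0.764: |R|=0.78321 <1
  x=-0.752: |R|=0.77816 <1
  x=-1.512: |R|=1.63126 >1
  x=-1.157: |R|=1.09798 >1
Interval (-1.0667, 0).

z∈(-1.0667,0).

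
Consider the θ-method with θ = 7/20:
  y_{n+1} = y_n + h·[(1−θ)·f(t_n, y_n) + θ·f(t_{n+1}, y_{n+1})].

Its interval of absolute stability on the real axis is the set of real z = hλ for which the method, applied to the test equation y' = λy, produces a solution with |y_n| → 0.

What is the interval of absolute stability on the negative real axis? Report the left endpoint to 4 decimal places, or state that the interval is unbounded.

(-6.6667, 0).

Set f=λy, z=hλ:
  y_{n+1} = y_n + z·[13/20·y_n + 7/20·y_{n+1}] ⇒ (1 − 7/20z)y_{n+1} = (1 + 13/20z)y_n
  Hence R(z) = (1 + 13/20z)/(1 − 7/20z).

Solve |R(x)|<1 on ℝ⁻.
x=-1.67: |R|=0.0540
R=−1: 1+13/20x = −1+7/20x ⇒ -3/10x=2 ⇒ x=2/(-3/10)=-6.6667
Confirm numerically:
  x=-4.674: |R|=0.77321 <1
  x=-3.395: |R|=0.55147 <1
  x=-3.359: |R|=0.54391 <1
  x=-7.001: |R|=1.02907 >1
  x=-6.942: |R|=1.02408 >1
  x=-6.778: |R|=1.00990 >1
So |R|<1 on (-6.6667, 0).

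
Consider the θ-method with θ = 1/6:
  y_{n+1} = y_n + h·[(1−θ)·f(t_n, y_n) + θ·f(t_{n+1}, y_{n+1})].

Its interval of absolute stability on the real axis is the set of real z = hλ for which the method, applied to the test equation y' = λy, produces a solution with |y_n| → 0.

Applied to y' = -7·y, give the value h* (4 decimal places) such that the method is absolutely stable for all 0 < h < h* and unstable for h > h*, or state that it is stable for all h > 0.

(-3.0000,0); λ=-7 ⇒ h* = (3)/7 = 0.4286.

On y'=λy, z=hλ:
  y_{n+1} = y_n + z·[5/6·y_n + 1/6·y_{n+1}] ⇒ (1 − 1/6z)y_{n+1} = (1 + 5/6z)y_n
  ⇒ R(z) = (1 + 5/6z)/(1 − 1/6z).

Need |R(x)|<1, x<0.
x=-0.85: |R|=0.2555
R=−1: 1+5/6x = −1+1/6x ⇒ -2/3x=2 ⇒ x=2/(-2/3)=-3.0000
Confirm numerically:
  x=-2.796: |R|=0.90723 <1
  x=-2.041: |R|=0.52294 <1
  x=-1.267: |R|=0.04610 <1
  x=-1.264: |R|=0.04405 <1
  x=-3.245: |R|=1.10600 >1
  x=-3.090: |R|=1.03960 >1
Stable set (-3.0000, 0).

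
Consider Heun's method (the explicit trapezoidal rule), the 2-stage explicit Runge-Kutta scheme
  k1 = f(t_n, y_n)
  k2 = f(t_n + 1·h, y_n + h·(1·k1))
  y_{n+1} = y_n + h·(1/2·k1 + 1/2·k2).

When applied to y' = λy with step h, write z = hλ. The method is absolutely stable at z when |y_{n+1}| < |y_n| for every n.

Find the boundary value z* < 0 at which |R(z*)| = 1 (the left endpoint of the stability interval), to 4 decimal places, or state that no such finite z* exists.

z* = -2.0000.

On y'=λy, z=hλ:
  order 2, 2-stage ⇒ R(z)=1+z+z^2/2
  (e.g. R(-0.58)=0.58820, |R|=0.58820)

Solve |R(x)|<1 on ℝ⁻.
x=-0.58: |R|=0.5882
|R(-1.98)|=0.9802 |R(-1.01)|=0.5000 |R(-0.9)|=0.5050
Bisect:
  x_lo=-2.8122 |R|=2.1420  x_hi=-0.3490 |R|=0.7119
  mid=-1.58058 |R|=0.66854 →hi
  mid=-2.19639 |R|=1.21567 →lo
  mid=-1.88849 |R|=0.89470 →hi
  mid=-2.04244 |R|=1.04334 →lo
  mid=-1.96546 |R|=0.96606 →hi
  mid=-2.00395 |R|=1.00396 →lo
  mid=-1.98470 |R|=0.98482 →hi
  mid=-1.99433 |R|=0.99434 →hi
  ...
  [-2.00004,-1.99989] ⇒ x*=-2.0000
Stable set (-2.0000, 0).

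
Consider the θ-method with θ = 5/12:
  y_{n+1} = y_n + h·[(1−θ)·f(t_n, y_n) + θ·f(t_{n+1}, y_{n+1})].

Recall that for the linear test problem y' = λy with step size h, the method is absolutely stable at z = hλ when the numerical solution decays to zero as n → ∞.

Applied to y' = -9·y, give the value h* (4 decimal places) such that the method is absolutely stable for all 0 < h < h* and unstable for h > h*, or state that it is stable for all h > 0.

Test eqn y'=λy, z=hλ:
  y_{n+1} = y_n + z·[7/12·y_n + 5/12·y_{n+1}] ⇒ (1 − 5/12z)y_{n+1} = (1 + 7/12z)y_n
  so R(z) = (1 + 7/12z)/(1 − 5/12z).

Solve |R(x)|<1 on ℝ⁻.
x=-1.45: |R|=0.0961
R=−1: 1+7/12x = −1+5/12x ⇒ -1/6x=2 ⇒ x=2/(-1/6)=-12.0000
Confirm numerically:
  x=-10.400: |R|=0.95000 <1
  x=-9.230: |R|=0.90473 <1
  x=-8.922: |R|=0.89126 <1
  x=-8.136: |R|=0.85330 <1
  x=-12.360: |R|=1.00976 >1
  x=-12.249: |R|=1.00680 >1
Stable set (-12.0000, 0).

(-12.0000,0); λ=-9 ⇒ h* = (12)/9 = 1.3333.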